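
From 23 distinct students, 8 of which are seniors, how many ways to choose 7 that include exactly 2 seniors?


Choose 2 of the 8 seniors and 5 of the other 15 students:
C(8,2)×C(15,5) = 28×3003 = 84084

84084


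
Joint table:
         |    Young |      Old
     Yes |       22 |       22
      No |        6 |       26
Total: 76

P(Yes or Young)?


P(Yes∨Young) = P(Yes) + P(Young) - P(Yes∧Young)
= (44 + 28 - 22)/76 = 50/76 = 25/38

P = 25/38 ≈ 65.79%


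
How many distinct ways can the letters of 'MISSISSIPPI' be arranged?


Letters: 11, freq: {'M': 1, 'I': 4, 'S': 4, 'P': 2}
11!/(1!×4!×4!×2!) = 39916800/1152 = 34650

34650


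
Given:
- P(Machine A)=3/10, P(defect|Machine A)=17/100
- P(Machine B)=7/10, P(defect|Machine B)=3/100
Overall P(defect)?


P(B) = Σ P(B|Aᵢ)×P(Aᵢ)
  17/100×3/10 = 51/1000
  3/100×7/10 = 21/1000
Sum = 9/125

P(defect) = 9/125 ≈ 7.20%


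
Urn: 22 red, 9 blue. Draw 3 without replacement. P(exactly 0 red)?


Hypergeometric: C(22,0)×C(9,3)/C(31,3)
= 1×84/4495 = 84/4495

P(X=0) = 84/4495 ≈ 1.87%


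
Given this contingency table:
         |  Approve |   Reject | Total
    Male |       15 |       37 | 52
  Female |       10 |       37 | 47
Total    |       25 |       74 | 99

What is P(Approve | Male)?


P(Approve | Male) = 15/(15+37) = 15/52

P(Approve|Male) = 15/52 ≈ 28.85%


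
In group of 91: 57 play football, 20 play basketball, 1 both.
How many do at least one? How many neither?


|A∪B| = 57+20-1 = 76
Neither = 91-76 = 15

At least one: 76; Neither: 15


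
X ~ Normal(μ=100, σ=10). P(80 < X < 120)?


z₁=(80-100)/10=-2.0, z₂=(120-100)/10=2.0
P = Φ(2.0) - Φ(-2.0) = 0.977250 - 0.022750 = 0.954500 ≈ 0.9545

P(80 < X < 120) ≈ 0.9545


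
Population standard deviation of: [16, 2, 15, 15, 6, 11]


Mean = 65/6
  (16-65/6)²=961/36
  (2-65/6)²=2809/36
  (15-65/6)²=625/36
  (15-65/6)²=625/36
  (6-65/6)²=841/36
  (11-65/6)²=1/36
Σ(x-μ)² = 977/6
σ² = (977/6)/6 = 977/36

σ = √(977/36) ≈ 5.2095


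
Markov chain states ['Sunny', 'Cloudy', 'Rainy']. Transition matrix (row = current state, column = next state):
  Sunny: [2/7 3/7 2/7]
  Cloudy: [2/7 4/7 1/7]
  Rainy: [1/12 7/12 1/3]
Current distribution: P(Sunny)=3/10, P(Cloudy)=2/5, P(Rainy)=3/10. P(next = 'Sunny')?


P(next=Sunny) = Σᵢ P(now=i)×P(i→Sunny)
= 3/10×2/7 + 2/5×2/7 + 3/10×1/12
= 3/35 + 4/35 + 1/40 = 9/40

P = 9/40 ≈ 0.2250


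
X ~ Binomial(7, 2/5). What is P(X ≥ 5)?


P(X ≥ 5) = Σ P(X=i) for i=5..7
P(X=5) = 6048/78125
P(X=6) = 1344/78125
P(X=7) = 128/78125
Sum = 1504/15625

P(X ≥ 5) = 1504/15625 ≈ 9.63%


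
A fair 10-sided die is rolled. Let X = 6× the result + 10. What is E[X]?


E[die] = (1+10)/2 = 11/2
E[X] = 6×11/2 + 10 = 43

E[X] = 43


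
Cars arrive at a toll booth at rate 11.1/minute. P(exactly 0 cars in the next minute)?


Poisson(λ=11.1): P(X=0) = e^(-λ)×λ^k/k!
= e^(-11.1) × 11.1^0 / 0!
≈ 1.511232382e-05 × 1 / 1 ≈ 0.000015

P(X=0) ≈ 0.000015 ≈ 0.00%


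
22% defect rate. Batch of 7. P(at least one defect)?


P(all good) = (39/50)^7 = 137231006679/781250000000
P(≥1 defect) = 644018993321/781250000000

P = 644018993321/781250000000 ≈ 82.43%


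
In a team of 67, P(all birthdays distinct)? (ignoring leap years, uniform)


P(all different) = Π(365-i)/365 for i=0..66
= (365/365)×(364/365)×...×(299/365)
= 0.001560

P ≈ 0.0016 ≈ 0.16%


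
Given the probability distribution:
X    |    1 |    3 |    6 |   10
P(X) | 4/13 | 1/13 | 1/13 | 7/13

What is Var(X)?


E[X] = 83/13
E[X²] = 749/13
Var(X) = E[X²] - (E[X])² = 749/13 - 6889/169 = 2848/169

Var(X) = 2848/169 ≈ 16.8521


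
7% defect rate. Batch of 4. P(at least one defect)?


P(all good) = (93/100)^4 = 74805201/100000000
P(≥1 defect) = 25194799/100000000

P = 25194799/100000000 ≈ 25.19%


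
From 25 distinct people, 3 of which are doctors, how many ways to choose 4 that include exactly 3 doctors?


Choose 3 of the 3 doctors and 1 of the other 22 people:
C(3,3)×C(22,1) = 1×22 = 22

22


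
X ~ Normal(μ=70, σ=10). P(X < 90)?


z = (90-70)/10 = 2.0
P(Z < 2.0) = 0.9772

P(X < 90) ≈ 0.9772


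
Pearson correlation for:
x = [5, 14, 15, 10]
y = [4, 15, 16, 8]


n=4, Σx=44, Σy=43, Σxy=550, Σx²=546, Σy²=561
r = (4×550 - 44×43)/√((4×546 - 44²)(4×561 - 43²))
= 308/√(248×395) = 308/√97960 ≈ 308/312.9856 ≈ 0.9841

r ≈ 0.9841


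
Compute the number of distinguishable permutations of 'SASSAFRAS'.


Letters: 9, freq: {'S': 4, 'A': 3, 'F': 1, 'R': 1}
9!/(4!×3!×1!×1!) = 362880/144 = 2520

2520


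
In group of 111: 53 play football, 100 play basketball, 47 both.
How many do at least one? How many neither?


|A∪B| = 53+100-47 = 106
Neither = 111-106 = 5

At least one: 106; Neither: 5


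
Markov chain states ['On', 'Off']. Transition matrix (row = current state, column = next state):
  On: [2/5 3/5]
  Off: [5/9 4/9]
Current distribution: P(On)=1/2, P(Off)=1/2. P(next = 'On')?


P(next=On) = Σᵢ P(now=i)×P(i→On)
= 1/2×2/5 + 1/2×5/9
= 1/5 + 5/18 = 43/90

P = 43/90 ≈ 0.4778


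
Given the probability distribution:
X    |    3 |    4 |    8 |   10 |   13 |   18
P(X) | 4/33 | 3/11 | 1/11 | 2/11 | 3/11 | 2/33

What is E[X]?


E[X] = Σ x·P(X=x)
= (3)×(4/33) + (4)×(3/11) + (8)×(1/11) + (10)×(2/11) + (13)×(3/11) + (18)×(2/33)
= 95/11

E[X] = 95/11


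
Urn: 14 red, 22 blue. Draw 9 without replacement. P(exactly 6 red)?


Hypergeometric: C(14,6)×C(22,3)/C(36,9)
= 3003×1540/94143280 = 3003/61132

P(X=6) = 3003/61132 ≈ 4.91%


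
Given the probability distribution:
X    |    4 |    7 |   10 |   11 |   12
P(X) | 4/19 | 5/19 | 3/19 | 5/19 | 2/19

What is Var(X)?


E[X] = 160/19
E[X²] = 1502/19
Var(X) = E[X²] - (E[X])² = 1502/19 - 25600/361 = 2938/361

Var(X) = 2938/361 ≈ 8.1385


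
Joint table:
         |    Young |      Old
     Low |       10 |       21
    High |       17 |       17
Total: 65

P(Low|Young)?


P(Low|Young) = 10/(10+17) = 10/27

P = 10/27 ≈ 37.04%


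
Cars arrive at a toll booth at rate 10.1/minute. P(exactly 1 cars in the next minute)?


Poisson(λ=10.1): P(X=1) = e^(-λ)×λ^k/k!
= e^(-10.1) × 10.1^1 / 1!
≈ 4.107955523e-05 × 10.1 / 1 ≈ 0.000415

P(X=1) ≈ 0.000415 ≈ 0.04%


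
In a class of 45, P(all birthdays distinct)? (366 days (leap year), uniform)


P(all different) = Π(366-i)/366 for i=0..44
= (366/366)×(365/366)×...×(322/366)
= 0.059503

P ≈ 0.0595 ≈ 5.95%


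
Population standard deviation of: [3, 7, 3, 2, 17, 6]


Mean = 38/6 = 19/3
  (3-19/3)²=100/9
  (7-19/3)²=4/9
  (3-19/3)²=100/9
  (2-19/3)²=169/9
  (17-19/3)²=1024/9
  (6-19/3)²=1/9
Σ(x-μ)² = 466/3
σ² = (466/3)/6 = 233/9

σ = √(233/9) ≈ 5.0881


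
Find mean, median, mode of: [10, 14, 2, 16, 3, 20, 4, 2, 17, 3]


Sorted: [2, 2, 3, 3, 4, 10, 14, 16, 17, 20]
Mean = 91/10
Median = 7
Freq: {10: 1, 14: 1, 2: 2, 16: 1, 3: 2, 20: 1, 4: 1, 17: 1}
Mode: [2, 3]

Mean=91/10, Median=7, Mode=[2, 3]


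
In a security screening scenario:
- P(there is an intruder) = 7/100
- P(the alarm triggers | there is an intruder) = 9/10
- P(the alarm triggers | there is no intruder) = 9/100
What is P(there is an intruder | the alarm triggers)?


Using Bayes' theorem:
P(A|B) = P(B|A)·P(A) / P(B)

P(the alarm triggers) = 9/10 × 7/100 + 9/100 × 93/100
= 63/1000 + 837/10000 = 1467/10000

P(there is an intruder|the alarm triggers) = (63/1000) / (1467/10000) = 70/163

P(there is an intruder|the alarm triggers) = 70/163 ≈ 42.94%


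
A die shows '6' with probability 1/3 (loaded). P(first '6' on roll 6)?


Geometric: P(X=6) = (1-p)^(k-1)×p = (2/3)^5×1/3 = 32/729

P(X=6) = 32/729 ≈ 4.39%


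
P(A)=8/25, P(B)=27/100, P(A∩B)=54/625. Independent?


P(A)×P(B) = 54/625
P(A∩B) = 54/625
Equal ✓ → Independent

Yes, independent


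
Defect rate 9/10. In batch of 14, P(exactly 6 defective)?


Binomial: P(X=6) = C(14,6)×p^6×(1-p)^8
= 3003 × 531441/1000000 × 1/100000000 = 1595917323/100000000000000

P(X=6) = 1595917323/100000000000000 ≈ 0.00%


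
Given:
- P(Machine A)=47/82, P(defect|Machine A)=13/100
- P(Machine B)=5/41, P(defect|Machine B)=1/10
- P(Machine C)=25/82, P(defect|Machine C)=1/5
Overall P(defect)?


P(B) = Σ P(B|Aᵢ)×P(Aᵢ)
  13/100×47/82 = 611/8200
  1/10×5/41 = 1/82
  1/5×25/82 = 5/82
Sum = 1211/8200

P(defect) = 1211/8200 ≈ 14.77%


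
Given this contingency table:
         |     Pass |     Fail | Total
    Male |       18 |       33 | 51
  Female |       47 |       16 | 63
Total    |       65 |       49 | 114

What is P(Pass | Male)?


P(Pass | Male) = 18/(18+33) = 18/51 = 6/17

P(Pass|Male) = 6/17 ≈ 35.29%


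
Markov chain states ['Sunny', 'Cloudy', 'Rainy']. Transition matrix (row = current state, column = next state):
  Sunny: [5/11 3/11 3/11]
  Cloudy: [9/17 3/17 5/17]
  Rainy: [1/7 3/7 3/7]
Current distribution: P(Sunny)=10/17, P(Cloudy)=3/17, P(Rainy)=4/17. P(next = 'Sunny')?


P(next=Sunny) = Σᵢ P(now=i)×P(i→Sunny)
= 10/17×5/11 + 3/17×9/17 + 4/17×1/7
= 50/187 + 27/289 + 4/119 = 8777/22253

P = 8777/22253 ≈ 0.3944


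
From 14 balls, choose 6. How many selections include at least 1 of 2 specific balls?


Complement: C(14,6) - C(12,6) = 3003 - 924 = 2079

2079


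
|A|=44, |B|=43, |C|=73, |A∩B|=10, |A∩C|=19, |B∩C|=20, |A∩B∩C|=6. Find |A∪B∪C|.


|A∪B∪C| = 44+43+73-10-19-20+6 = 117

|A∪B∪C| = 117


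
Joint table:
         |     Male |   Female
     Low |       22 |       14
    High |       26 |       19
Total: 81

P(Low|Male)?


P(Low|Male) = 22/(22+26) = 22/48 = 11/24

P = 11/24 ≈ 45.83%


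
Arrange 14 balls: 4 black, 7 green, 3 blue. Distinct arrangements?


14!/(4!×7!×3!) = 120120

120120


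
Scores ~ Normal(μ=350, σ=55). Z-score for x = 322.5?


z = (x - μ)/σ = (322.5 - 350)/55 = -0.5

z = -0.5


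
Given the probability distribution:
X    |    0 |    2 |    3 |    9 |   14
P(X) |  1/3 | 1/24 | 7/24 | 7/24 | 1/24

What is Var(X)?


E[X] = 25/6
E[X²] = 415/12
Var(X) = E[X²] - (E[X])² = 415/12 - 625/36 = 155/9

Var(X) = 155/9 ≈ 17.2222


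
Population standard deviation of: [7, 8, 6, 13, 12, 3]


Mean = 49/6
  (7-49/6)²=49/36
  (8-49/6)²=1/36
  (6-49/6)²=169/36
  (13-49/6)²=841/36
  (12-49/6)²=529/36
  (3-49/6)²=961/36
Σ(x-μ)² = 425/6
σ² = (425/6)/6 = 425/36

σ = √(425/36) ≈ 3.4359


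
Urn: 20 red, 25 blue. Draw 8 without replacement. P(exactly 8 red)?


Hypergeometric: C(20,8)×C(25,0)/C(45,8)
= 125970×1/215553195 = 34/58179

P(X=8) = 34/58179 ≈ 0.06%


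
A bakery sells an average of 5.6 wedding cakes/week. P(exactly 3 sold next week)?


Poisson(λ=5.6): P(X=3) = e^(-λ)×λ^k/k!
= e^(-5.6) × 5.6^3 / 3!
≈ 0.003697863716 × 175.616 / 6 ≈ 0.108234

P(X=3) ≈ 0.108234 ≈ 10.82%


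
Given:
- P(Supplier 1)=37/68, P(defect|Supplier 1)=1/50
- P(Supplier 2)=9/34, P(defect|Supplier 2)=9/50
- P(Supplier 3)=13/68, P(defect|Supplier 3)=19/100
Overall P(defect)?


P(B) = Σ P(B|Aᵢ)×P(Aᵢ)
  1/50×37/68 = 37/3400
  9/50×9/34 = 81/1700
  19/100×13/68 = 247/6800
Sum = 129/1360

P(defect) = 129/1360 ≈ 9.49%


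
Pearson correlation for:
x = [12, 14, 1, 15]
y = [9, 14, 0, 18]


n=4, Σx=42, Σy=41, Σxy=574, Σx²=566, Σy²=601
r = (4×574 - 42×41)/√((4×566 - 42²)(4×601 - 41²))
= 574/√(500×723) = 574/√361500 ≈ 574/601.2487 ≈ 0.9547

r ≈ 0.9547


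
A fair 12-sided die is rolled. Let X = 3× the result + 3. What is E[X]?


E[die] = (1+12)/2 = 13/2
E[X] = 3×13/2 + 3 = 45/2

E[X] = 45/2


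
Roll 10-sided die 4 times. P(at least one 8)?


P(no 8)^4 = (9/10)^4 = 6561/10000
P(≥1) = 1 - 6561/10000 = 3439/10000

P = 3439/10000 ≈ 34.39%


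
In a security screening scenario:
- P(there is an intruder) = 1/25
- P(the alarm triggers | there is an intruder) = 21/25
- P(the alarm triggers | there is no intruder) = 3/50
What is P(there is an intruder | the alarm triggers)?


Using Bayes' theorem:
P(A|B) = P(B|A)·P(A) / P(B)

P(the alarm triggers) = 21/25 × 1/25 + 3/50 × 24/25
= 21/625 + 36/625 = 57/625

P(there is an intruder|the alarm triggers) = (21/625) / (57/625) = 7/19

P(there is an intruder|the alarm triggers) = 7/19 ≈ 36.84%


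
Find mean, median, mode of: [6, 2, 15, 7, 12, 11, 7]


Sorted: [2, 6, 7, 7, 11, 12, 15]
Mean = 60/7
Median = 7
Freq: {6: 1, 2: 1, 15: 1, 7: 2, 12: 1, 11: 1}
Mode: [7]

Mean=60/7, Median=7, Mode=7


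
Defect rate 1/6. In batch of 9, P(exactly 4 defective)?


Binomial: P(X=4) = C(9,4)×p^4×(1-p)^5
= 126 × 1/1296 × 3125/7776 = 21875/559872

P(X=4) = 21875/559872 ≈ 3.91%


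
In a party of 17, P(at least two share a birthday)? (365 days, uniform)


P(all different) = Π(365-i)/365 for i=0..16
= 0.684992
P(match) = 1 - 0.684992 = 0.315008

P ≈ 0.3150 ≈ 31.50%


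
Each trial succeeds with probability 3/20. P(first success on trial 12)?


Geometric: P(X=12) = (1-p)^(k-1)×p = (17/20)^11×3/20 = 102815688922899/4096000000000000

P(X=12) = 102815688922899/4096000000000000 ≈ 2.51%


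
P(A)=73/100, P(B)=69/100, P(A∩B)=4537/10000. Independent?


P(A)×P(B) = 5037/10000
P(A∩B) = 4537/10000
Not equal → NOT independent

No, not independent


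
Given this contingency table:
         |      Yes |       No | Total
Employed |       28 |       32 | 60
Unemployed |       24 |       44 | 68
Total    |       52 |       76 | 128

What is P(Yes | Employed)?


P(Yes | Employed) = 28/(28+32) = 28/60 = 7/15

P(Yes|Employed) = 7/15 ≈ 46.67%


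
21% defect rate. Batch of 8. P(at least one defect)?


P(all good) = (79/100)^8 = 1517108809906561/10000000000000000
P(≥1 defect) = 8482891190093439/10000000000000000

P = 8482891190093439/10000000000000000 ≈ 84.83%


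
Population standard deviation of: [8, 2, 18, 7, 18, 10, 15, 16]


Mean = 94/8 = 47/4
  (8-47/4)²=225/16
  (2-47/4)²=1521/16
  (18-47/4)²=625/16
  (7-47/4)²=361/16
  (18-47/4)²=625/16
  (10-47/4)²=49/16
  (15-47/4)²=169/16
  (16-47/4)²=289/16
Σ(x-μ)² = 483/2
σ² = (483/2)/8 = 483/16

σ = √(483/16) ≈ 5.4943


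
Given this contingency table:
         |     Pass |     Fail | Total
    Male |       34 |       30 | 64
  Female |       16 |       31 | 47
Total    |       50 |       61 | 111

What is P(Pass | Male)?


P(Pass | Male) = 34/(34+30) = 34/64 = 17/32

P(Pass|Male) = 17/32 ≈ 53.12%


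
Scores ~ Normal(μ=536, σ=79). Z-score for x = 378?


z = (x - μ)/σ = (378 - 536)/79 = -2.0

z = -2.0


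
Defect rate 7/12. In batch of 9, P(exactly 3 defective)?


Binomial: P(X=3) = C(9,3)×p^3×(1-p)^6
= 84 × 343/1728 × 15625/2985984 = 37515625/429981696

P(X=3) = 37515625/429981696 ≈ 8.72%


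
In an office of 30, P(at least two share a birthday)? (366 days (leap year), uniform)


P(all different) = Π(366-i)/366 for i=0..29
= 0.294697
P(match) = 1 - 0.294697 = 0.705303

P ≈ 0.7053 ≈ 70.53%


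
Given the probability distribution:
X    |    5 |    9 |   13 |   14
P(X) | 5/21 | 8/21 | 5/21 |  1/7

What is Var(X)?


E[X] = 68/7
E[X²] = 2206/21
Var(X) = E[X²] - (E[X])² = 2206/21 - 4624/49 = 1570/147

Var(X) = 1570/147 ≈ 10.6803


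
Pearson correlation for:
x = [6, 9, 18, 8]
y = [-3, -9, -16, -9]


n=4, Σx=41, Σy=-37, Σxy=-459, Σx²=505, Σy²=427
r = (4×(-459) - 41×(-37))/√((4×505 - 41²)(4×427 - (-37)²))
= -319/√(339×339) = -319/√114921 ≈ -319/339.0000 ≈ -0.9410

r ≈ -0.9410


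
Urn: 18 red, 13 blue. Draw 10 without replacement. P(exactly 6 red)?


Hypergeometric: C(18,6)×C(13,4)/C(31,10)
= 18564×715/44352165 = 6188/20677

P(X=6) = 6188/20677 ≈ 29.93%


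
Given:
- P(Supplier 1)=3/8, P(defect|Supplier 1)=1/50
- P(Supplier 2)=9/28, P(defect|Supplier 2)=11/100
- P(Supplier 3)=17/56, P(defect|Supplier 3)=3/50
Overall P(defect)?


P(B) = Σ P(B|Aᵢ)×P(Aᵢ)
  1/50×3/8 = 3/400
  11/100×9/28 = 99/2800
  3/50×17/56 = 51/2800
Sum = 171/2800

P(defect) = 171/2800 ≈ 6.11%


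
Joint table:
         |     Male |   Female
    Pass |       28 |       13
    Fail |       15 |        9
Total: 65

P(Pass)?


P(Pass) = (28+13)/65 = 41/65

P(Pass) = 41/65 ≈ 63.08%


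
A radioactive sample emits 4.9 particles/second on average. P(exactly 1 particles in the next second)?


Poisson(λ=4.9): P(X=1) = e^(-λ)×λ^k/k!
= e^(-4.9) × 4.9^1 / 1!
≈ 0.007446583071 × 4.9 / 1 ≈ 0.036488

P(X=1) ≈ 0.036488 ≈ 3.65%


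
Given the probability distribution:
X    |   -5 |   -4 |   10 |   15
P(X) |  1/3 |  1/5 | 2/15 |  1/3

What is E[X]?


E[X] = Σ x·P(X=x)
= (-5)×(1/3) + (-4)×(1/5) + (10)×(2/15) + (15)×(1/3)
= 58/15

E[X] = 58/15


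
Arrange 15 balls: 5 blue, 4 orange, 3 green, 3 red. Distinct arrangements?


15!/(5!×4!×3!×3!) = 12612600

12612600


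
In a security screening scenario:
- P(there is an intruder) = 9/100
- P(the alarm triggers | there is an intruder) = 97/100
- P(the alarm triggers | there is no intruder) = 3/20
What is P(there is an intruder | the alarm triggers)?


Using Bayes' theorem:
P(A|B) = P(B|A)·P(A) / P(B)

P(the alarm triggers) = 97/100 × 9/100 + 3/20 × 91/100
= 873/10000 + 273/2000 = 1119/5000

P(there is an intruder|the alarm triggers) = (873/10000) / (1119/5000) = 291/746

P(there is an intruder|the alarm triggers) = 291/746 ≈ 39.01%


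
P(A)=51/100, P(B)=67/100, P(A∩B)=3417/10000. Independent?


P(A)×P(B) = 3417/10000
P(A∩B) = 3417/10000
Equal ✓ → Independent

Yes, independent


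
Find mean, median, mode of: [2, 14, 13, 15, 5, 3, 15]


Sorted: [2, 3, 5, 13, 14, 15, 15]
Mean = 67/7
Median = 13
Freq: {2: 1, 14: 1, 13: 1, 15: 2, 5: 1, 3: 1}
Mode: [15]

Mean=67/7, Median=13, Mode=15


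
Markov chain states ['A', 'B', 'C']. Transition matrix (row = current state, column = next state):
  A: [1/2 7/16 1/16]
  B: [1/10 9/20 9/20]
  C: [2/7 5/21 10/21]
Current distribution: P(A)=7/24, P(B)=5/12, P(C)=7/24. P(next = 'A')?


P(next=A) = Σᵢ P(now=i)×P(i→A)
= 7/24×1/2 + 5/12×1/10 + 7/24×2/7
= 7/48 + 1/24 + 1/12 = 13/48

P = 13/48 ≈ 0.2708


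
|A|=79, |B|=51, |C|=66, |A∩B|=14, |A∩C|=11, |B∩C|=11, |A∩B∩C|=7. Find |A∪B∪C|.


|A∪B∪C| = 79+51+66-14-11-11+7 = 167

|A∪B∪C| = 167


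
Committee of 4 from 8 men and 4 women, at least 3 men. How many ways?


Count by #men:
  3M,1W: C(8,3)×C(4,1)=224
  4M,0W: C(8,4)×C(4,0)=70
Total = 294

294


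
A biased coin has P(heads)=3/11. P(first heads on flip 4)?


Geometric: P(X=4) = (1-p)^(k-1)×p = (8/11)^3×3/11 = 1536/14641

P(X=4) = 1536/14641 ≈ 10.49%


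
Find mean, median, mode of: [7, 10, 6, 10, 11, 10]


Sorted: [6, 7, 10, 10, 10, 11]
Mean = 54/6 = 9
Median = 10
Freq: {7: 1, 10: 3, 6: 1, 11: 1}
Mode: [10]

Mean=9, Median=10, Mode=10


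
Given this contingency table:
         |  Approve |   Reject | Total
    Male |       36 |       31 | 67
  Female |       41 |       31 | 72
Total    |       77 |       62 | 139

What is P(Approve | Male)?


P(Approve | Male) = 36/(36+31) = 36/67

P(Approve|Male) = 36/67 ≈ 53.73%


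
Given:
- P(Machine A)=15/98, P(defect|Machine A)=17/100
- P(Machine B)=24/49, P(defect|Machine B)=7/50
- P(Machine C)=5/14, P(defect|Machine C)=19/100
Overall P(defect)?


P(B) = Σ P(B|Aᵢ)×P(Aᵢ)
  17/100×15/98 = 51/1960
  7/50×24/49 = 12/175
  19/100×5/14 = 19/280
Sum = 199/1225

P(defect) = 199/1225 ≈ 16.24%


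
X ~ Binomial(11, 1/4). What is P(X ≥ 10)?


P(X ≥ 10) = Σ P(X=i) for i=10..11
P(X=10) = 33/4194304
P(X=11) = 1/4194304
Sum = 17/2097152

P(X ≥ 10) = 17/2097152 ≈ 0.00%


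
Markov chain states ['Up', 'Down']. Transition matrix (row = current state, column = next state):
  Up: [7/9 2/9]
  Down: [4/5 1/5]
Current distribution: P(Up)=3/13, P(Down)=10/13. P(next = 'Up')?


P(next=Up) = Σᵢ P(now=i)×P(i→Up)
= 3/13×7/9 + 10/13×4/5
= 7/39 + 8/13 = 31/39

P = 31/39 ≈ 0.7949


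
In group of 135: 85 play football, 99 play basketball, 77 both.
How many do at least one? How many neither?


|A∪B| = 85+99-77 = 107
Neither = 135-107 = 28

At least one: 107; Neither: 28


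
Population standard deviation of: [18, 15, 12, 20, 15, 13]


Mean = 93/6 = 31/2
  (18-31/2)²=25/4
  (15-31/2)²=1/4
  (12-31/2)²=49/4
  (20-31/2)²=81/4
  (15-31/2)²=1/4
  (13-31/2)²=25/4
Σ(x-μ)² = 91/2
σ² = (91/2)/6 = 91/12

σ = √(91/12) ≈ 2.7538


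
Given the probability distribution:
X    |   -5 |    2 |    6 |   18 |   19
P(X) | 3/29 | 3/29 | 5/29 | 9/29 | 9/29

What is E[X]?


E[X] = Σ x·P(X=x)
= (-5)×(3/29) + (2)×(3/29) + (6)×(5/29) + (18)×(9/29) + (19)×(9/29)
= 354/29

E[X] = 354/29


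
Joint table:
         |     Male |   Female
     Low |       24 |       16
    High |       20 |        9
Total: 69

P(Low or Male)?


P(Low∨Male) = P(Low) + P(Male) - P(Low∧Male)
= (40 + 44 - 24)/69 = 60/69 = 20/23

P = 20/23 ≈ 86.96%


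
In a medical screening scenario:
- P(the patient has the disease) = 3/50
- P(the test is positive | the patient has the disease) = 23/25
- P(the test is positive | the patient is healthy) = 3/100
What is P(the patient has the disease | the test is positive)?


Using Bayes' theorem:
P(A|B) = P(B|A)·P(A) / P(B)

P(the test is positive) = 23/25 × 3/50 + 3/100 × 47/50
= 69/1250 + 141/5000 = 417/5000

P(the patient has the disease|the test is positive) = (69/1250) / (417/5000) = 92/139

P(the patient has the disease|the test is positive) = 92/139 ≈ 66.19%


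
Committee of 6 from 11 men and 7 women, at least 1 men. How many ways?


Count by #men:
  1M,5W: C(11,1)×C(7,5)=231
  2M,4W: C(11,2)×C(7,4)=1925
  3M,3W: C(11,3)×C(7,3)=5775
  4M,2W: C(11,4)×C(7,2)=6930
  5M,1W: C(11,5)×C(7,1)=3234
  6M,0W: C(11,6)×C(7,0)=462
Total = 18557

18557


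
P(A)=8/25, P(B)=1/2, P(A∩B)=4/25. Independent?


P(A)×P(B) = 4/25
P(A∩B) = 4/25
Equal ✓ → Independent

Yes, independent


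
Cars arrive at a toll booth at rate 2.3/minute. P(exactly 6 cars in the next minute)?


Poisson(λ=2.3): P(X=6) = e^(-λ)×λ^k/k!
= e^(-2.3) × 2.3^6 / 6!
≈ 0.1002588437 × 148.035889 / 720 ≈ 0.020614

P(X=6) ≈ 0.020614 ≈ 2.06%


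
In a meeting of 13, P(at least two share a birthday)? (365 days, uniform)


P(all different) = Π(365-i)/365 for i=0..12
= 0.805590
P(match) = 1 - 0.805590 = 0.194410

P ≈ 0.1944 ≈ 19.44%


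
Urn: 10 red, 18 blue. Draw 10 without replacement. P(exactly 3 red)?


Hypergeometric: C(10,3)×C(18,7)/C(28,10)
= 120×31824/13123110 = 9792/33649

P(X=3) = 9792/33649 ≈ 29.10%


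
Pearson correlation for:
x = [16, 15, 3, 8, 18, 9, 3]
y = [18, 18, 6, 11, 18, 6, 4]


n=7, Σx=72, Σy=81, Σxy=1054, Σx²=968, Σy²=1181
r = (7×1054 - 72×81)/√((7×968 - 72²)(7×1181 - 81²))
= 1546/√(1592×1706) = 1546/√2715952 ≈ 1546/1648.0146 ≈ 0.9381

r ≈ 0.9381


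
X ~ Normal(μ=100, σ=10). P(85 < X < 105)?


z₁=(85-100)/10=-1.5, z₂=(105-100)/10=0.5
P = Φ(0.5) - Φ(-1.5) = 0.691462 - 0.066807 = 0.624655 ≈ 0.6247

P(85 < X < 105) ≈ 0.6247


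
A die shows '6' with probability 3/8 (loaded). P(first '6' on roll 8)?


Geometric: P(X=8) = (1-p)^(k-1)×p = (5/8)^7×3/8 = 234375/16777216

P(X=8) = 234375/16777216 ≈ 1.40%


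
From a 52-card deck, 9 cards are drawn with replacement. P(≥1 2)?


P(not a 2) = 48/52 = 12/13
P(none in 9 draws) = (12/13)^9 = 5159780352/10604499373
P(≥1 2) = 1 - 5159780352/10604499373 = 5444719021/10604499373

P = 5444719021/10604499373 ≈ 51.34%


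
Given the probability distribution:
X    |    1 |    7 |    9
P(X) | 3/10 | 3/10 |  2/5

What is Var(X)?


E[X] = 6
E[X²] = 237/5
Var(X) = E[X²] - (E[X])² = 237/5 - 36 = 57/5

Var(X) = 57/5 ≈ 11.4000


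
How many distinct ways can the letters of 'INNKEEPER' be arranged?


Letters: 9, freq: {'I': 1, 'N': 2, 'K': 1, 'E': 3, 'P': 1, 'R': 1}
9!/(1!×2!×1!×3!×1!×1!) = 362880/12 = 30240

30240


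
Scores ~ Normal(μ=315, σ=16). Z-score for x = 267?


z = (x - μ)/σ = (267 - 315)/16 = -3.0

z = -3.0


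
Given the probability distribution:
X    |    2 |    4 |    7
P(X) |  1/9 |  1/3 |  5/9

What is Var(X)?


E[X] = 49/9
E[X²] = 33
Var(X) = E[X²] - (E[X])² = 33 - 2401/81 = 272/81

Var(X) = 272/81 ≈ 3.3580


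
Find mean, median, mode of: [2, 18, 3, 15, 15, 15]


Sorted: [2, 3, 15, 15, 15, 18]
Mean = 68/6 = 34/3
Median = 15
Freq: {2: 1, 18: 1, 3: 1, 15: 3}
Mode: [15]

Mean=34/3, Median=15, Mode=15


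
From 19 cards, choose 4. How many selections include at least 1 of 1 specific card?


Complement: C(19,4) - C(18,4) = 3876 - 3060 = 816

816


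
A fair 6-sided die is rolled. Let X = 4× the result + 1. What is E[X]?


E[die] = (1+6)/2 = 7/2
E[X] = 4×7/2 + 1 = 15

E[X] = 15


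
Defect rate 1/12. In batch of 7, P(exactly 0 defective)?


Binomial: P(X=0) = C(7,0)×p^0×(1-p)^7
= 1 × 1 × 19487171/35831808 = 19487171/35831808

P(X=0) = 19487171/35831808 ≈ 54.39%


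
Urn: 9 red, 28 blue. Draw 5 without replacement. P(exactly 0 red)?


Hypergeometric: C(9,0)×C(28,5)/C(37,5)
= 1×98280/435897 = 1560/6919

P(X=0) = 1560/6919 ≈ 22.55%


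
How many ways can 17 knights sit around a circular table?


Circular arrangements of 17 distinct objects: fix one position to break rotational symmetry.
(n-1)! = 16! = 20922789888000

20922789888000


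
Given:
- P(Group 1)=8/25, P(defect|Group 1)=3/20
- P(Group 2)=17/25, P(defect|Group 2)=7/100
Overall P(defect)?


P(B) = Σ P(B|Aᵢ)×P(Aᵢ)
  3/20×8/25 = 6/125
  7/100×17/25 = 119/2500
Sum = 239/2500

P(defect) = 239/2500 ≈ 9.56%


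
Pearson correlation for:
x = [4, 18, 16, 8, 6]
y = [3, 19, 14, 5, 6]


n=5, Σx=52, Σy=47, Σxy=654, Σx²=696, Σy²=627
r = (5×654 - 52×47)/√((5×696 - 52²)(5×627 - 47²))
= 826/√(776×926) = 826/√718576 ≈ 826/847.6886 ≈ 0.9744

r ≈ 0.9744


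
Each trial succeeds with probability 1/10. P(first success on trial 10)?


Geometric: P(X=10) = (1-p)^(k-1)×p = (9/10)^9×1/10 = 387420489/10000000000

P(X=10) = 387420489/10000000000 ≈ 3.87%


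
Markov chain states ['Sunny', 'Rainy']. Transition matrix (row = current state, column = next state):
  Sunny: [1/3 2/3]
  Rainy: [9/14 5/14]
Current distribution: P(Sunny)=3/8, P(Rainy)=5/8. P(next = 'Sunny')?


P(next=Sunny) = Σᵢ P(now=i)×P(i→Sunny)
= 3/8×1/3 + 5/8×9/14
= 1/8 + 45/112 = 59/112

P = 59/112 ≈ 0.5268


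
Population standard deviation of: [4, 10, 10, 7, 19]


Mean = 50/5 = 10
  (4-10)²=36
  (10-10)²=0
  (10-10)²=0
  (7-10)²=9
  (19-10)²=81
Σ(x-μ)² = 126
σ² = 126/5

σ = √(126/5) ≈ 5.0200


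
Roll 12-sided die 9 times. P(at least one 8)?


P(no 8)^9 = (11/12)^9 = 2357947691/5159780352
P(≥1) = 1 - 2357947691/5159780352 = 2801832661/5159780352

P = 2801832661/5159780352 ≈ 54.30%


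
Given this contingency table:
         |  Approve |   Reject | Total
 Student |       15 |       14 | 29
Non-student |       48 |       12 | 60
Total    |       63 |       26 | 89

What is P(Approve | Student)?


P(Approve | Student) = 15/(15+14) = 15/29

P(Approve|Student) = 15/29 ≈ 51.72%


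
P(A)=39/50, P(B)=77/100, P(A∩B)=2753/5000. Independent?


P(A)×P(B) = 3003/5000
P(A∩B) = 2753/5000
Not equal → NOT independent

No, not independent


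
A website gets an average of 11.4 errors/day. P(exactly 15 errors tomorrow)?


Poisson(λ=11.4): P(X=15) = e^(-λ)×λ^k/k!
= e^(-11.4) × 11.4^15 / 15!
≈ 1.119548484e-05 × 7.13793797839e+15 / 1307674368000 ≈ 0.061111

P(X=15) ≈ 0.061111 ≈ 6.11%


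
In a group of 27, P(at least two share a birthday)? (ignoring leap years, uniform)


P(all different) = Π(365-i)/365 for i=0..26
= 0.373141
P(match) = 1 - 0.373141 = 0.626859

P ≈ 0.6269 ≈ 62.69%


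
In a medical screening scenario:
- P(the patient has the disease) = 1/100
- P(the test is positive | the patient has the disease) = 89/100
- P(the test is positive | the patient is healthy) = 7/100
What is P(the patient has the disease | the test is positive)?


Using Bayes' theorem:
P(A|B) = P(B|A)·P(A) / P(B)

P(the test is positive) = 89/100 × 1/100 + 7/100 × 99/100
= 89/10000 + 693/10000 = 391/5000

P(the patient has the disease|the test is positive) = (89/10000) / (391/5000) = 89/782

P(the patient has the disease|the test is positive) = 89/782 ≈ 11.38%


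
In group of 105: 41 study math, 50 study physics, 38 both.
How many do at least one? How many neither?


|A∪B| = 41+50-38 = 53
Neither = 105-53 = 52

At least one: 53; Neither: 52


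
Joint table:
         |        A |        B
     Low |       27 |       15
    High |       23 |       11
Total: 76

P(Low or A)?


P(Low∨A) = P(Low) + P(A) - P(Low∧A)
= (42 + 50 - 27)/76 = 65/76

P = 65/76 ≈ 85.53%


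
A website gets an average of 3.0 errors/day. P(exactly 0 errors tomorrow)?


Poisson(λ=3.0): P(X=0) = e^(-λ)×λ^k/k!
= e^(-3.0) × 3.0^0 / 0!
≈ 0.04978706837 × 1 / 1 ≈ 0.049787

P(X=0) ≈ 0.049787 ≈ 4.98%


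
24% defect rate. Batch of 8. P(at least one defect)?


P(all good) = (19/25)^8 = 16983563041/152587890625
P(≥1 defect) = 135604327584/152587890625

P = 135604327584/152587890625 ≈ 88.87%


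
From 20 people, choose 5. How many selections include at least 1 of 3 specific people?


Complement: C(20,5) - C(17,5) = 15504 - 6188 = 9316

9316


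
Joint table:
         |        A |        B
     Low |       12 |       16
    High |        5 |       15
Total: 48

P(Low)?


P(Low) = (12+16)/48 = 28/48 = 7/12

P(Low) = 7/12 ≈ 58.33%


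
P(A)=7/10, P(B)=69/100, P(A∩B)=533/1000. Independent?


P(A)×P(B) = 483/1000
P(A∩B) = 533/1000
Not equal → NOT independent

No, not independent


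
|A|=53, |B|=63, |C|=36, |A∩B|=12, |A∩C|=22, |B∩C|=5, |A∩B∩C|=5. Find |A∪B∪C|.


|A∪B∪C| = 53+63+36-12-22-5+5 = 118

|A∪B∪C| = 118


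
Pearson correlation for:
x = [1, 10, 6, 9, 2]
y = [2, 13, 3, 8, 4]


n=5, Σx=28, Σy=30, Σxy=230, Σx²=222, Σy²=262
r = (5×230 - 28×30)/√((5×222 - 28²)(5×262 - 30²))
= 310/√(326×410) = 310/√133660 ≈ 310/365.5954 ≈ 0.8479

r ≈ 0.8479


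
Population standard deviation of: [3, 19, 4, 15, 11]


Mean = 52/5
  (3-52/5)²=1369/25
  (19-52/5)²=1849/25
  (4-52/5)²=1024/25
  (15-52/5)²=529/25
  (11-52/5)²=9/25
Σ(x-μ)² = 956/5
σ² = (956/5)/5 = 956/25

σ = √(956/25) ≈ 6.1838


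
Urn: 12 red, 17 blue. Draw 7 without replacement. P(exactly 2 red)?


Hypergeometric: C(12,2)×C(17,5)/C(29,7)
= 66×6188/1560780 = 2618/10005

P(X=2) = 2618/10005 ≈ 26.17%


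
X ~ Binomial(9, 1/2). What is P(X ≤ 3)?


P(X ≤ 3) = Σ P(X=i) for i=0..3
P(X=0) = 1/512
P(X=1) = 9/512
P(X=2) = 9/128
P(X=3) = 21/128
Sum = 65/256

P(X ≤ 3) = 65/256 ≈ 25.39%


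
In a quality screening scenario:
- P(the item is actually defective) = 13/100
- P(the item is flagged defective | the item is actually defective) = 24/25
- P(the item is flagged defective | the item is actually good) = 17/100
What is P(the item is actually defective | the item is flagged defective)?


Using Bayes' theorem:
P(A|B) = P(B|A)·P(A) / P(B)

P(the item is flagged defective) = 24/25 × 13/100 + 17/100 × 87/100
= 78/625 + 1479/10000 = 2727/10000

P(the item is actually defective|the item is flagged defective) = (78/625) / (2727/10000) = 416/909

P(the item is actually defective|the item is flagged defective) = 416/909 ≈ 45.76%


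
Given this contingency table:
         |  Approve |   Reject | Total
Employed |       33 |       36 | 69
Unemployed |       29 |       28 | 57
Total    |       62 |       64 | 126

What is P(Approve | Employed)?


P(Approve | Employed) = 33/(33+36) = 33/69 = 11/23

P(Approve|Employed) = 11/23 ≈ 47.83%


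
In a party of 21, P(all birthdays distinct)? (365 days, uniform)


P(all different) = Π(365-i)/365 for i=0..20
= (365/365)×(364/365)×...×(345/365)
= 0.556312

P ≈ 0.5563 ≈ 55.63%


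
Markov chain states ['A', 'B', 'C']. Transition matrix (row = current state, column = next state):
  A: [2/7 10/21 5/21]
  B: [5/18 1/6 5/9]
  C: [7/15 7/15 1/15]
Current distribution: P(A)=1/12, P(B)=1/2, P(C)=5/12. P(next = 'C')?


P(next=C) = Σᵢ P(now=i)×P(i→C)
= 1/12×5/21 + 1/2×5/9 + 5/12×1/15
= 5/252 + 5/18 + 1/36 = 41/126

P = 41/126 ≈ 0.3254


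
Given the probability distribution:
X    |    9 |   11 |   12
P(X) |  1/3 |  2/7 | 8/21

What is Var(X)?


E[X] = 75/7
E[X²] = 815/7
Var(X) = E[X²] - (E[X])² = 815/7 - 5625/49 = 80/49

Var(X) = 80/49 ≈ 1.6327


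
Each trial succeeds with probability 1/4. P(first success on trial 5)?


Geometric: P(X=5) = (1-p)^(k-1)×p = (3/4)^4×1/4 = 81/1024

P(X=5) = 81/1024 ≈ 7.91%


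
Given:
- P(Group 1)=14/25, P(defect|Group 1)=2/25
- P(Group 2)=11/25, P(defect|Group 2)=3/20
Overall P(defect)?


P(B) = Σ P(B|Aᵢ)×P(Aᵢ)
  2/25×14/25 = 28/625
  3/20×11/25 = 33/500
Sum = 277/2500

P(defect) = 277/2500 ≈ 11.08%


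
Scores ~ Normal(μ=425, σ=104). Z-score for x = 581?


z = (x - μ)/σ = (581 - 425)/104 = 1.5

z = 1.5


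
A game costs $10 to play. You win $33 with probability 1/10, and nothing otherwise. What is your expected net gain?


E[gain] = (33-10)×1/10 + (-10)×9/10
= 23/10 - 9 = -67/10

Expected net gain = $-67/10 ≈ $-6.70


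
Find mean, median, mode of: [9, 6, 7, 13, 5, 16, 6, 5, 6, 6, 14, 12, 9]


Sorted: [5, 5, 6, 6, 6, 6, 7, 9, 9, 12, 13, 14, 16]
Mean = 114/13
Median = 7
Freq: {9: 2, 6: 4, 7: 1, 13: 1, 5: 2, 16: 1, 14: 1, 12: 1}
Mode: [6]

Mean=114/13, Median=7, Mode=6


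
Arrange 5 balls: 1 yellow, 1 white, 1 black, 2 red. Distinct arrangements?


5!/(1!×1!×1!×2!) = 60

60


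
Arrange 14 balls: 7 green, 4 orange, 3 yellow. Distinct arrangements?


14!/(7!×4!×3!) = 120120

120120


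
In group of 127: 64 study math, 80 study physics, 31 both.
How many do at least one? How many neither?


|A∪B| = 64+80-31 = 113
Neither = 127-113 = 14

At least one: 113; Neither: 14


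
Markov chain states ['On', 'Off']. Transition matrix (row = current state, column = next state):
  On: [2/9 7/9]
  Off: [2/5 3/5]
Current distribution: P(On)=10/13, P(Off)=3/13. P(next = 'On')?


P(next=On) = Σᵢ P(now=i)×P(i→On)
= 10/13×2/9 + 3/13×2/5
= 20/117 + 6/65 = 154/585

P = 154/585 ≈ 0.2632


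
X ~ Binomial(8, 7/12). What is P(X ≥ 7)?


P(X ≥ 7) = Σ P(X=i) for i=7..8
P(X=7) = 4117715/53747712
P(X=8) = 5764801/429981696
Sum = 38706521/429981696

P(X ≥ 7) = 38706521/429981696 ≈ 9.00%


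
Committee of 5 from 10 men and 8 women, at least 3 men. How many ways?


Count by #men:
  3M,2W: C(10,3)×C(8,2)=3360
  4M,1W: C(10,4)×C(8,1)=1680
  5M,0W: C(10,5)×C(8,0)=252
Total = 5292

5292


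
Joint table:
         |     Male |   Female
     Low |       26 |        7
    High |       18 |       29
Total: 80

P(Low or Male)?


P(Low∨Male) = P(Low) + P(Male) - P(Low∧Male)
= (33 + 44 - 26)/80 = 51/80

P = 51/80 ≈ 63.75%


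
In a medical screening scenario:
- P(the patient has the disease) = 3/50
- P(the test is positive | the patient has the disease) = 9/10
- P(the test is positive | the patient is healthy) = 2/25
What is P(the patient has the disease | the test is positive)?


Using Bayes' theorem:
P(A|B) = P(B|A)·P(A) / P(B)

P(the test is positive) = 9/10 × 3/50 + 2/25 × 47/50
= 27/500 + 47/625 = 323/2500

P(the patient has the disease|the test is positive) = (27/500) / (323/2500) = 135/323

P(the patient has the disease|the test is positive) = 135/323 ≈ 41.80%


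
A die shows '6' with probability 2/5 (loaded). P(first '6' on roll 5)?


Geometric: P(X=5) = (1-p)^(k-1)×p = (3/5)^4×2/5 = 162/3125

P(X=5) = 162/3125 ≈ 5.18%


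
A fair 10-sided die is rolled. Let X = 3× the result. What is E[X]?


E[die] = (1+10)/2 = 11/2
E[X] = 3 × 11/2 = 33/2

E[X] = 33/2


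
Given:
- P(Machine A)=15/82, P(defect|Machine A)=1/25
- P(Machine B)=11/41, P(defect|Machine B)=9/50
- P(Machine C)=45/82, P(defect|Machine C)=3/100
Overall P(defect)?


P(B) = Σ P(B|Aᵢ)×P(Aᵢ)
  1/25×15/82 = 3/410
  9/50×11/41 = 99/2050
  3/100×45/82 = 27/1640
Sum = 591/8200

P(defect) = 591/8200 ≈ 7.21%


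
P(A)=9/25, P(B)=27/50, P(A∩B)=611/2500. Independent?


P(A)×P(B) = 243/1250
P(A∩B) = 611/2500
Not equal → NOT independent

No, not independent


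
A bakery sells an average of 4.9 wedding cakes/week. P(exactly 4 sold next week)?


Poisson(λ=4.9): P(X=4) = e^(-λ)×λ^k/k!
= e^(-4.9) × 4.9^4 / 4!
≈ 0.007446583071 × 576.4801 / 24 ≈ 0.178867

P(X=4) ≈ 0.178867 ≈ 17.89%


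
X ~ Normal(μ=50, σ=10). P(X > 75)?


z = (75-50)/10 = 2.5
P(X > 75) = 1 - P(Z ≤ 2.5) = 1 - 0.9938 = 0.0062

P(X > 75) ≈ 0.0062


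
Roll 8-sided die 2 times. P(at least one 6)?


P(no 6)^2 = (7/8)^2 = 49/64
P(≥1) = 1 - 49/64 = 15/64

P = 15/64 ≈ 23.44%


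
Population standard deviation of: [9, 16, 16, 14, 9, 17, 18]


Mean = 99/7
  (9-99/7)²=1296/49
  (16-99/7)²=169/49
  (16-99/7)²=169/49
  (14-99/7)²=1/49
  (9-99/7)²=1296/49
  (17-99/7)²=400/49
  (18-99/7)²=729/49
Σ(x-μ)² = 580/7
σ² = (580/7)/7 = 580/49

σ = √(580/49) ≈ 3.4405


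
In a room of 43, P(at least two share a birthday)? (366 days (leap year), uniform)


P(all different) = Π(366-i)/366 for i=0..42
= 0.076637
P(match) = 1 - 0.076637 = 0.923363

P ≈ 0.9234 ≈ 92.34%


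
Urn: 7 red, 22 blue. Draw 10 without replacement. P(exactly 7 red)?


Hypergeometric: C(7,7)×C(22,3)/C(29,10)
= 1×1540/20030010 = 2/26013

P(X=7) = 2/26013 ≈ 0.01%


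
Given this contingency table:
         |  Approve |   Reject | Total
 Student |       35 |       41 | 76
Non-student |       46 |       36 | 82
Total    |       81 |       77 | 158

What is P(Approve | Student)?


P(Approve | Student) = 35/(35+41) = 35/76

P(Approve|Student) = 35/76 ≈ 46.05%


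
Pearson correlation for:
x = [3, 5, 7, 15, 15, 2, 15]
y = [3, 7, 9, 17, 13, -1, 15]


n=7, Σx=62, Σy=63, Σxy=780, Σx²=762, Σy²=823
r = (7×780 - 62×63)/√((7×762 - 62²)(7×823 - 63²))
= 1554/√(1490×1792) = 1554/√2670080 ≈ 1554/1634.0379 ≈ 0.9510

r ≈ 0.9510


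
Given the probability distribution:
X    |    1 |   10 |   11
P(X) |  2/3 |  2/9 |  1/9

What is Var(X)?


E[X] = 37/9
E[X²] = 109/3
Var(X) = E[X²] - (E[X])² = 109/3 - 1369/81 = 1574/81

Var(X) = 1574/81 ≈ 19.4321


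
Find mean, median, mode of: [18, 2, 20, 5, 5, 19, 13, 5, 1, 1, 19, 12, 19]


Sorted: [1, 1, 2, 5, 5, 5, 12, 13, 18, 19, 19, 19, 20]
Mean = 139/13
Median = 12
Freq: {18: 1, 2: 1, 20: 1, 5: 3, 19: 3, 13: 1, 1: 2, 12: 1}
Mode: [5, 19]

Mean=139/13, Median=12, Mode=[5, 19]


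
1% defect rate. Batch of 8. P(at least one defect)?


P(all good) = (99/100)^8 = 9227446944279201/10000000000000000
P(≥1 defect) = 772553055720799/10000000000000000

P = 772553055720799/10000000000000000 ≈ 7.73%


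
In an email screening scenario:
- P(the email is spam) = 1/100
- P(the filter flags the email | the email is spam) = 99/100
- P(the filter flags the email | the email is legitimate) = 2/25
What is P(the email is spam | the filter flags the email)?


Using Bayes' theorem:
P(A|B) = P(B|A)·P(A) / P(B)

P(the filter flags the email) = 99/100 × 1/100 + 2/25 × 99/100
= 99/10000 + 99/1250 = 891/10000

P(the email is spam|the filter flags the email) = (99/10000) / (891/10000) = 1/9

P(the email is spam|the filter flags the email) = 1/9 ≈ 11.11%


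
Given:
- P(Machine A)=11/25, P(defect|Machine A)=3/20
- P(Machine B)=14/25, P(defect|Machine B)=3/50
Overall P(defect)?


P(B) = Σ P(B|Aᵢ)×P(Aᵢ)
  3/20×11/25 = 33/500
  3/50×14/25 = 21/625
Sum = 249/2500

P(defect) = 249/2500 ≈ 9.96%
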